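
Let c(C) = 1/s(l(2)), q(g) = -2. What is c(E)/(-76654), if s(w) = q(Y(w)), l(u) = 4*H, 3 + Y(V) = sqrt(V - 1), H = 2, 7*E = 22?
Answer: 1/153308 ≈ 6.5228e-6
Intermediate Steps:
E = 22/7 (E = (1/7)*22 = 22/7 ≈ 3.1429)
Y(V) = -3 + sqrt(-1 + V) (Y(V) = -3 + sqrt(V - 1) = -3 + sqrt(-1 + V))
l(u) = 8 (l(u) = 4*2 = 8)
s(w) = -2
c(C) = -1/2 (c(C) = 1/(-2) = -1/2)
c(E)/(-76654) = -1/2/(-76654) = -1/2*(-1/76654) = 1/153308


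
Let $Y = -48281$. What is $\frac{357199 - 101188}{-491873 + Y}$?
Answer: $- \frac{256011}{540154} \approx -0.47396$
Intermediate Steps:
$\frac{357199 - 101188}{-491873 + Y} = \frac{357199 - 101188}{-491873 - 48281} = \frac{256011}{-540154} = 256011 \left(- \frac{1}{540154}\right) = - \frac{256011}{540154}$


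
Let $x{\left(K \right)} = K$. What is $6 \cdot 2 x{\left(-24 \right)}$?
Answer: $-288$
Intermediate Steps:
$6 \cdot 2 x{\left(-24 \right)} = 6 \cdot 2 \left(-24\right) = 12 \left(-24\right) = -288$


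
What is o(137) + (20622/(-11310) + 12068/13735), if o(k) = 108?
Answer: 554342457/5178095 ≈ 107.06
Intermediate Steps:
o(137) + (20622/(-11310) + 12068/13735) = 108 + (20622/(-11310) + 12068/13735) = 108 + (20622*(-1/11310) + 12068*(1/13735)) = 108 + (-3437/1885 + 12068/13735) = 108 - 4891803/5178095 = 554342457/5178095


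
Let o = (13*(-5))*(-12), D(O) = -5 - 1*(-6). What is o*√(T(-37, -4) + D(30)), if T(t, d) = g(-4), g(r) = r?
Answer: 780*I*√3 ≈ 1351.0*I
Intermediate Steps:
T(t, d) = -4
D(O) = 1 (D(O) = -5 + 6 = 1)
o = 780 (o = -65*(-12) = 780)
o*√(T(-37, -4) + D(30)) = 780*√(-4 + 1) = 780*√(-3) = 780*(I*√3) = 780*I*√3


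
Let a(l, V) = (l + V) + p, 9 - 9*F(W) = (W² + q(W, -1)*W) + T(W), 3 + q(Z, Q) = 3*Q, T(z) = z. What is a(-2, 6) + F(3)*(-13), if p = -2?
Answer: -59/3 ≈ -19.667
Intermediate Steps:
q(Z, Q) = -3 + 3*Q
F(W) = 1 - W²/9 + 5*W/9 (F(W) = 1 - ((W² + (-3 + 3*(-1))*W) + W)/9 = 1 - ((W² + (-3 - 3)*W) + W)/9 = 1 - ((W² - 6*W) + W)/9 = 1 - (W² - 5*W)/9 = 1 + (-W²/9 + 5*W/9) = 1 - W²/9 + 5*W/9)
a(l, V) = -2 + V + l (a(l, V) = (l + V) - 2 = (V + l) - 2 = -2 + V + l)
a(-2, 6) + F(3)*(-13) = (-2 + 6 - 2) + (1 - ⅑*3² + (5/9)*3)*(-13) = 2 + (1 - ⅑*9 + 5/3)*(-13) = 2 + (1 - 1 + 5/3)*(-13) = 2 + (5/3)*(-13) = 2 - 65/3 = -59/3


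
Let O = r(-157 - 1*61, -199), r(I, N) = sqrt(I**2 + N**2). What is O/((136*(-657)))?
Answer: -5*sqrt(3485)/89352 ≈ -0.0033034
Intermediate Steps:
O = 5*sqrt(3485) (O = sqrt((-157 - 1*61)**2 + (-199)**2) = sqrt((-157 - 61)**2 + 39601) = sqrt((-218)**2 + 39601) = sqrt(47524 + 39601) = sqrt(87125) = 5*sqrt(3485) ≈ 295.17)
O/((136*(-657))) = (5*sqrt(3485))/((136*(-657))) = (5*sqrt(3485))/(-89352) = (5*sqrt(3485))*(-1/89352) = -5*sqrt(3485)/89352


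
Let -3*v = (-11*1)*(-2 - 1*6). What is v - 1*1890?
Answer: -5758/3 ≈ -1919.3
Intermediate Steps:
v = -88/3 (v = -(-11*1)*(-2 - 1*6)/3 = -(-11)*(-2 - 6)/3 = -(-11)*(-8)/3 = -1/3*88 = -88/3 ≈ -29.333)
v - 1*1890 = -88/3 - 1*1890 = -88/3 - 1890 = -5758/3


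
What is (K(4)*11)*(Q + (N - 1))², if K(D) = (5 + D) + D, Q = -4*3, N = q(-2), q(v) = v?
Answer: 32175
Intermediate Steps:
N = -2
Q = -12
K(D) = 5 + 2*D
(K(4)*11)*(Q + (N - 1))² = ((5 + 2*4)*11)*(-12 + (-2 - 1))² = ((5 + 8)*11)*(-12 - 3)² = (13*11)*(-15)² = 143*225 = 32175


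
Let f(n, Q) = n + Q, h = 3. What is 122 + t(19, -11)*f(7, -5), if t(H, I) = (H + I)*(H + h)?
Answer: 474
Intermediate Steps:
t(H, I) = (3 + H)*(H + I) (t(H, I) = (H + I)*(H + 3) = (H + I)*(3 + H) = (3 + H)*(H + I))
f(n, Q) = Q + n
122 + t(19, -11)*f(7, -5) = 122 + (19² + 3*19 + 3*(-11) + 19*(-11))*(-5 + 7) = 122 + (361 + 57 - 33 - 209)*2 = 122 + 176*2 = 122 + 352 = 474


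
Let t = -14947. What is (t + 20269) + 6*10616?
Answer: 69018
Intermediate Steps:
(t + 20269) + 6*10616 = (-14947 + 20269) + 6*10616 = 5322 + 63696 = 69018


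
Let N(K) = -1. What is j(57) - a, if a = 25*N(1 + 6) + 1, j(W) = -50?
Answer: -26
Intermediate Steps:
a = -24 (a = 25*(-1) + 1 = -25 + 1 = -24)
j(57) - a = -50 - 1*(-24) = -50 + 24 = -26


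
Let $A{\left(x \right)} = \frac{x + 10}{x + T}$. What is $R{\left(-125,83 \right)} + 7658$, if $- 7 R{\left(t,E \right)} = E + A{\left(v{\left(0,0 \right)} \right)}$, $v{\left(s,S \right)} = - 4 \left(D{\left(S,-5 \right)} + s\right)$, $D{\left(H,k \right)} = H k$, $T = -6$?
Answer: $\frac{160574}{21} \approx 7646.4$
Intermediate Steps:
$v{\left(s,S \right)} = - 4 s + 20 S$ ($v{\left(s,S \right)} = - 4 \left(S \left(-5\right) + s\right) = - 4 \left(- 5 S + s\right) = - 4 \left(s - 5 S\right) = - 4 s + 20 S$)
$A{\left(x \right)} = \frac{10 + x}{-6 + x}$ ($A{\left(x \right)} = \frac{x + 10}{x - 6} = \frac{10 + x}{-6 + x}$)
$R{\left(t,E \right)} = \frac{5}{21} - \frac{E}{7}$ ($R{\left(t,E \right)} = - \frac{E + \frac{10 + \left(\left(-4\right) 0 + 20 \cdot 0\right)}{-6 + \left(\left(-4\right) 0 + 20 \cdot 0\right)}}{7} = - \frac{E + \frac{10 + \left(0 + 0\right)}{-6 + \left(0 + 0\right)}}{7} = - \frac{E + \frac{10 + 0}{-6 + 0}}{7} = - \frac{E + \frac{1}{-6} \cdot 10}{7} = - \frac{E - \frac{5}{3}}{7} = - \frac{- \frac{5}{3} + E}{7} = \frac{5}{21} - \frac{E}{7}$)
$R{\left(-125,83 \right)} + 7658 = \left(\frac{5}{21} - \frac{83}{7}\right) + 7658 = - \frac{244}{21} + 7658 = \frac{160574}{21}$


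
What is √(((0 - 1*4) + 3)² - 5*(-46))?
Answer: √231 ≈ 15.199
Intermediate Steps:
√(((0 - 1*4) + 3)² - 5*(-46)) = √(((0 - 4) + 3)² + 230) = √((-4 + 3)² + 230) = √((-1)² + 230) = √(1 + 230) = √231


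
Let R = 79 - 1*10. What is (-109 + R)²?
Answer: 1600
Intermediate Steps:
R = 69 (R = 79 - 10 = 69)
(-109 + R)² = (-109 + 69)² = (-40)² = 1600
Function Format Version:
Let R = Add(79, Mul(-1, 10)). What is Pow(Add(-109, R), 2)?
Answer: 1600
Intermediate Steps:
R = 69 (R = Add(79, -10) = 69)
Pow(Add(-109, R), 2) = Pow(Add(-109, 69), 2) = Pow(-40, 2) = 1600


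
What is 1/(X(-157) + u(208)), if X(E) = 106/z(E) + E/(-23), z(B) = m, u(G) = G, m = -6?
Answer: 69/13604 ≈ 0.0050720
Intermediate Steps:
z(B) = -6
X(E) = -53/3 - E/23 (X(E) = 106/(-6) + E/(-23) = 106*(-1/6) + E*(-1/23) = -53/3 - E/23)
1/(X(-157) + u(208)) = 1/((-53/3 - 1/23*(-157)) + 208) = 1/((-53/3 + 157/23) + 208) = 1/(-748/69 + 208) = 1/(13604/69) = 69/13604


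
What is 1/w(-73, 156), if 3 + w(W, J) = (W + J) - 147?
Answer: -1/67 ≈ -0.014925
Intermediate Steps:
w(W, J) = -150 + J + W (w(W, J) = -3 + ((W + J) - 147) = -3 + ((J + W) - 147) = -3 + (-147 + J + W) = -150 + J + W)
1/w(-73, 156) = 1/(-150 + 156 - 73) = 1/(-67) = -1/67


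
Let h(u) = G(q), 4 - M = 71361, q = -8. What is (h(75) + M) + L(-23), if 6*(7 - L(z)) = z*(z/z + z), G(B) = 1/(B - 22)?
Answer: -2143031/30 ≈ -71434.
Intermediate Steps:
M = -71357 (M = 4 - 1*71361 = 4 - 71361 = -71357)
G(B) = 1/(-22 + B)
h(u) = -1/30 (h(u) = 1/(-22 - 8) = 1/(-30) = -1/30)
L(z) = 7 - z*(1 + z)/6 (L(z) = 7 - z*(z/z + z)/6 = 7 - z*(1 + z)/6)
(h(75) + M) + L(-23) = (-1/30 - 71357) + (7 - ⅙*(-23) - ⅙*(-23)²) = -2140711/30 + (7 + 23/6 - ⅙*529) = -2140711/30 + (7 + 23/6 - 529/6) = -2140711/30 - 232/3 = -2143031/30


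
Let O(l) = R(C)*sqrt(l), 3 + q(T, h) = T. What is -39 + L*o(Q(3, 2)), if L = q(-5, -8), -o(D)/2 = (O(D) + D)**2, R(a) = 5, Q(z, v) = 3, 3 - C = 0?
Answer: 1305 + 480*sqrt(3) ≈ 2136.4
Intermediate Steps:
C = 3 (C = 3 - 1*0 = 3 + 0 = 3)
q(T, h) = -3 + T
O(l) = 5*sqrt(l)
o(D) = -2*(D + 5*sqrt(D))**2 (o(D) = -2*(5*sqrt(D) + D)**2 = -2*(D + 5*sqrt(D))**2)
L = -8 (L = -3 - 5 = -8)
-39 + L*o(Q(3, 2)) = -39 - (-16)*(3 + 5*sqrt(3))**2 = -39 + 16*(3 + 5*sqrt(3))**2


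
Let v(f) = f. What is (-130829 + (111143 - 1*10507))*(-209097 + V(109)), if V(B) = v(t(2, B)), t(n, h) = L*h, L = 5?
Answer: 6296810536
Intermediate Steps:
t(n, h) = 5*h
V(B) = 5*B
(-130829 + (111143 - 1*10507))*(-209097 + V(109)) = (-130829 + (111143 - 1*10507))*(-209097 + 5*109) = (-130829 + (111143 - 10507))*(-209097 + 545) = (-130829 + 100636)*(-208552) = -30193*(-208552) = 6296810536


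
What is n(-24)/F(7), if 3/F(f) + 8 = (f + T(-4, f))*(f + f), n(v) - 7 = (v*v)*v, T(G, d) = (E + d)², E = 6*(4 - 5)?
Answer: -1436968/3 ≈ -4.7899e+5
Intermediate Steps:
E = -6 (E = 6*(-1) = -6)
T(G, d) = (-6 + d)²
n(v) = 7 + v³ (n(v) = 7 + (v*v)*v = 7 + v²*v = 7 + v³)
F(f) = 3/(-8 + 2*f*(f + (-6 + f)²)) (F(f) = 3/(-8 + (f + (-6 + f)²)*(f + f)) = 3/(-8 + (f + (-6 + f)²)*(2*f)) = 3/(-8 + 2*f*(f + (-6 + f)²)))
n(-24)/F(7) = (7 + (-24)³)/((3/(2*(-4 + 7² + 7*(-6 + 7)²)))) = (7 - 13824)/((3/(2*(-4 + 49 + 7*1²)))) = -13817/(3/(2*(-4 + 49 + 7*1))) = -13817/(3/(2*(-4 + 49 + 7))) = -13817/((3/2)/52) = -13817/((3/2)*(1/52)) = -13817/3/104 = -13817*104/3 = -1436968/3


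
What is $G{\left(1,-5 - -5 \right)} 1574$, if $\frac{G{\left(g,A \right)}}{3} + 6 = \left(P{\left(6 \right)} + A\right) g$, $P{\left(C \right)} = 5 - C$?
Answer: $-33054$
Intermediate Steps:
$G{\left(g,A \right)} = -18 + 3 g \left(-1 + A\right)$ ($G{\left(g,A \right)} = -18 + 3 \left(\left(5 - 6\right) + A\right) g = -18 + 3 \left(-1 + A\right) g = -18 + 3 g \left(-1 + A\right)$)
$G{\left(1,-5 - -5 \right)} 1574 = \left(-18 - 3 + 3 \left(-5 - -5\right) 1\right) 1574 = \left(-18 - 3 + 3 \left(-5 + 5\right) 1\right) 1574 = \left(-18 - 3 + 3 \cdot 0 \cdot 1\right) 1574 = \left(-18 - 3 + 0\right) 1574 = \left(-21\right) 1574 = -33054$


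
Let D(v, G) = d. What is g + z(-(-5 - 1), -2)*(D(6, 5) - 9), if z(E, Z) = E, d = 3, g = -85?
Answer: -121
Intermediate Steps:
D(v, G) = 3
g + z(-(-5 - 1), -2)*(D(6, 5) - 9) = -85 + (-(-5 - 1))*(3 - 9) = -85 - 1*(-6)*(-6) = -85 + 6*(-6) = -85 - 36 = -121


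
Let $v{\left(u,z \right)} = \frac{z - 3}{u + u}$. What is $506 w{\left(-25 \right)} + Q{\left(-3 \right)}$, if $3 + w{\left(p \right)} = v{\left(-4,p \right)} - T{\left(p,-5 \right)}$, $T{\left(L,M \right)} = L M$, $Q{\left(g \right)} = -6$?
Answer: $-63003$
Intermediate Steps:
$v{\left(u,z \right)} = \frac{-3 + z}{2 u}$
$w{\left(p \right)} = - \frac{21}{8} + \frac{39 p}{8}$ ($w{\left(p \right)} = -3 - \left(p \left(-5\right) - \frac{-3 + p}{2 \left(-4\right)}\right) = -3 + \left(\frac{1}{2} \left(- \frac{1}{4}\right) \left(-3 + p\right) - - 5 p\right) = -3 + \left(\left(\frac{3}{8} - \frac{p}{8}\right) + 5 p\right) = -3 + \left(\frac{3}{8} + \frac{39 p}{8}\right) = - \frac{21}{8} + \frac{39 p}{8}$)
$506 w{\left(-25 \right)} + Q{\left(-3 \right)} = 506 \left(- \frac{21}{8} + \frac{39}{8} \left(-25\right)\right) - 6 = 506 \left(- \frac{21}{8} - \frac{975}{8}\right) - 6 = 506 \left(- \frac{249}{2}\right) - 6 = -62997 - 6 = -63003$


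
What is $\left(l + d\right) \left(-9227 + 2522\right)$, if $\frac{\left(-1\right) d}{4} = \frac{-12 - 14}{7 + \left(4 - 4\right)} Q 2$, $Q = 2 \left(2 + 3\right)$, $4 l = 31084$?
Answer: $- \frac{378678285}{7} \approx -5.4097 \cdot 10^{7}$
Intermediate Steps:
$l = 7771$ ($l = \frac{1}{4} \cdot 31084 = 7771$)
$Q = 10$ ($Q = 2 \cdot 5 = 10$)
$d = \frac{2080}{7}$ ($d = - 4 \frac{-12 - 14}{7 + \left(4 - 4\right)} 10 \cdot 2 = - 4 - \frac{26}{7 + \left(4 - 4\right)} 10 \cdot 2 = - 4 - \frac{26}{7 + 0} \cdot 10 \cdot 2 = - 4 - \frac{26}{7} \cdot 10 \cdot 2 = - 4 \left(-26\right) \frac{1}{7} \cdot 10 \cdot 2 = - 4 \left(- \frac{26}{7}\right) 10 \cdot 2 = - 4 \left(\left(- \frac{260}{7}\right) 2\right) = \left(-4\right) \left(- \frac{520}{7}\right) = \frac{2080}{7} \approx 297.14$)
$\left(l + d\right) \left(-9227 + 2522\right) = \left(7771 + \frac{2080}{7}\right) \left(-9227 + 2522\right) = \frac{56477}{7} \left(-6705\right) = - \frac{378678285}{7}$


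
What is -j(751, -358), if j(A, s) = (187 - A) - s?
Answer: 206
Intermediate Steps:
j(A, s) = 187 - A - s
-j(751, -358) = -(187 - 1*751 - 1*(-358)) = -(187 - 751 + 358) = -1*(-206) = 206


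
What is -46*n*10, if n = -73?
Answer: 33580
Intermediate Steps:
-46*n*10 = -46*(-73)*10 = 3358*10 = 33580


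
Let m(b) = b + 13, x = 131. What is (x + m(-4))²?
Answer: 19600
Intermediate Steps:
m(b) = 13 + b
(x + m(-4))² = (131 + (13 - 4))² = (131 + 9)² = 140² = 19600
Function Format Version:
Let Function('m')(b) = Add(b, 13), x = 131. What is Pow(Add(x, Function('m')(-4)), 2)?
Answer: 19600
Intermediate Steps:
Function('m')(b) = Add(13, b)
Pow(Add(x, Function('m')(-4)), 2) = Pow(Add(131, Add(13, -4)), 2) = Pow(Add(131, 9), 2) = Pow(140, 2) = 19600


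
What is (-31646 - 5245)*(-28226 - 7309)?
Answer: 1310921685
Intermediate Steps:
(-31646 - 5245)*(-28226 - 7309) = -36891*(-35535) = 1310921685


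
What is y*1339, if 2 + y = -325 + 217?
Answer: -147290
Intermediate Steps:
y = -110 (y = -2 + (-325 + 217) = -2 - 108 = -110)
y*1339 = -110*1339 = -147290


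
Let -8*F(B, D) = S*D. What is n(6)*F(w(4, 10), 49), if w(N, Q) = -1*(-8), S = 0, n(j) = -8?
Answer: 0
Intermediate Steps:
w(N, Q) = 8
F(B, D) = 0 (F(B, D) = -0*D = -⅛*0 = 0)
n(6)*F(w(4, 10), 49) = -8*0 = 0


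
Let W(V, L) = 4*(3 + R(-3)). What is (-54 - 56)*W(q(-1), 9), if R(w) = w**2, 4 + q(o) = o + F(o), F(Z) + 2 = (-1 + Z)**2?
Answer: -5280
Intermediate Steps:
F(Z) = -2 + (-1 + Z)**2
q(o) = -6 + o + (-1 + o)**2 (q(o) = -4 + (o + (-2 + (-1 + o)**2)) = -4 + (-2 + o + (-1 + o)**2) = -6 + o + (-1 + o)**2)
W(V, L) = 48 (W(V, L) = 4*(3 + (-3)**2) = 4*(3 + 9) = 4*12 = 48)
(-54 - 56)*W(q(-1), 9) = (-54 - 56)*48 = -110*48 = -5280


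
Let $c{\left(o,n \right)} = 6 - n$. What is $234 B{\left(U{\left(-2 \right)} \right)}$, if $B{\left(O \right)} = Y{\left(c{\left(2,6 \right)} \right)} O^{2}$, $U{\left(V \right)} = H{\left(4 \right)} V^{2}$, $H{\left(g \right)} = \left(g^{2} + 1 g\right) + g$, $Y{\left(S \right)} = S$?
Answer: $0$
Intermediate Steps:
$H{\left(g \right)} = g^{2} + 2 g$ ($H{\left(g \right)} = \left(g^{2} + g\right) + g = \left(g + g^{2}\right) + g = g^{2} + 2 g$)
$U{\left(V \right)} = 24 V^{2}$ ($U{\left(V \right)} = 4 \left(2 + 4\right) V^{2} = 4 \cdot 6 V^{2} = 24 V^{2}$)
$B{\left(O \right)} = 0$ ($B{\left(O \right)} = \left(6 - 6\right) O^{2} = 0 O^{2} = 0$)
$234 B{\left(U{\left(-2 \right)} \right)} = 234 \cdot 0 = 0$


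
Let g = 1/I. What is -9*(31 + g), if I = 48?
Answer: -4467/16 ≈ -279.19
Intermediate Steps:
g = 1/48 ≈ 0.020833
-9*(31 + g) = -9*(31 + 1/48) = -9*1489/48 = -4467/16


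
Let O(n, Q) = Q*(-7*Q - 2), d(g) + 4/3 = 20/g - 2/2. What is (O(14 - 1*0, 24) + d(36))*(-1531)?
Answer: 56242816/9 ≈ 6.2492e+6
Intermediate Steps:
d(g) = -7/3 + 20/g (d(g) = -4/3 + (20/g - 2/2) = -4/3 + (20/g - 2*1/2) = -4/3 + (20/g - 1) = -4/3 + (-1 + 20/g) = -7/3 + 20/g)
O(n, Q) = Q*(-2 - 7*Q)
(O(14 - 1*0, 24) + d(36))*(-1531) = (-1*24*(2 + 7*24) + (-7/3 + 20/36))*(-1531) = (-1*24*(2 + 168) + (-7/3 + 20*(1/36)))*(-1531) = (-1*24*170 + (-7/3 + 5/9))*(-1531) = (-4080 - 16/9)*(-1531) = -36736/9*(-1531) = 56242816/9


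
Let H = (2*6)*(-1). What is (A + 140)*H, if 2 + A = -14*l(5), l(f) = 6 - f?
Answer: -1488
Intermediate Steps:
H = -12 (H = 12*(-1) = -12)
A = -16 (A = -2 - 14*(6 - 1*5) = -2 - 14*(6 - 5) = -2 - 14*1 = -2 - 14 = -16)
(A + 140)*H = (-16 + 140)*(-12) = 124*(-12) = -1488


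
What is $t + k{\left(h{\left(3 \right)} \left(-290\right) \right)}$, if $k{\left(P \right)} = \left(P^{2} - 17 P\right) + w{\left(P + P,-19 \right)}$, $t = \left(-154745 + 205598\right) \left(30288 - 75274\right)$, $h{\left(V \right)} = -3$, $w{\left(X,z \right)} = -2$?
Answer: $-2286930950$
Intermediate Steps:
$t = -2287673058$ ($t = 50853 \left(-44986\right) = -2287673058$)
$k{\left(P \right)} = -2 + P^{2} - 17 P$ ($k{\left(P \right)} = \left(P^{2} - 17 P\right) - 2 = -2 + P^{2} - 17 P$)
$t + k{\left(h{\left(3 \right)} \left(-290\right) \right)} = -2287673058 - \left(2 - 756900 + 17 \left(-3\right) \left(-290\right)\right) = -2287673058 - \left(14792 - 756900\right) = -2287673058 - -742108 = -2287673058 + 742108 = -2286930950$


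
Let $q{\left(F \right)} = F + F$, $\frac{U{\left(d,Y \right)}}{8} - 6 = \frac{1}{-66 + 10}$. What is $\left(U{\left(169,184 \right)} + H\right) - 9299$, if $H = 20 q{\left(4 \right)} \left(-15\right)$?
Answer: $- \frac{81558}{7} \approx -11651.0$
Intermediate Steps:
$U{\left(d,Y \right)} = \frac{335}{7}$ ($U{\left(d,Y \right)} = 48 + \frac{8}{-66 + 10} = 48 + \frac{8}{-56} = 48 + 8 \left(- \frac{1}{56}\right) = 48 - \frac{1}{7} = \frac{335}{7}$)
$q{\left(F \right)} = 2 F$
$H = -2400$ ($H = 20 \cdot 2 \cdot 4 \left(-15\right) = 20 \cdot 8 \left(-15\right) = 160 \left(-15\right) = -2400$)
$\left(U{\left(169,184 \right)} + H\right) - 9299 = \left(\frac{335}{7} - 2400\right) - 9299 = - \frac{16465}{7} - 9299 = - \frac{81558}{7}$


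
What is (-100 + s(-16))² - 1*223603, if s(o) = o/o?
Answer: -213802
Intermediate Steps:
s(o) = 1
(-100 + s(-16))² - 1*223603 = (-100 + 1)² - 1*223603 = (-99)² - 223603 = 9801 - 223603 = -213802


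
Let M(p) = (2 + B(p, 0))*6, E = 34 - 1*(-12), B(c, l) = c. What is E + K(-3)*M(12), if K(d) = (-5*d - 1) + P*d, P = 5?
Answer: -38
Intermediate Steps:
E = 46 (E = 34 + 12 = 46)
K(d) = -1 (K(d) = (-5*d - 1) + 5*d = (-1 - 5*d) + 5*d = -1)
M(p) = 12 + 6*p (M(p) = (2 + p)*6 = 12 + 6*p)
E + K(-3)*M(12) = 46 - (12 + 6*12) = 46 - (12 + 72) = 46 - 1*84 = 46 - 84 = -38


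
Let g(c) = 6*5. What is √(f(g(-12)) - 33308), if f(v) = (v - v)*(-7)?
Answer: 2*I*√8327 ≈ 182.5*I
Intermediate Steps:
g(c) = 30
f(v) = 0 (f(v) = 0*(-7) = 0)
√(f(g(-12)) - 33308) = √(0 - 33308) = √(-33308) = 2*I*√8327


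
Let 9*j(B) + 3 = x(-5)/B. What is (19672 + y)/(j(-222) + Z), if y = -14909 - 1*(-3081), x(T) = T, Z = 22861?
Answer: 15672312/45675617 ≈ 0.34312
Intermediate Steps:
j(B) = -⅓ - 5/(9*B) (j(B) = -⅓ + (-5/B)/9 = -⅓ - 5/(9*B))
y = -11828 (y = -14909 + 3081 = -11828)
(19672 + y)/(j(-222) + Z) = (19672 - 11828)/((⅑)*(-5 - 3*(-222))/(-222) + 22861) = 7844/((⅑)*(-1/222)*(-5 + 666) + 22861) = 7844/((⅑)*(-1/222)*661 + 22861) = 7844/(-661/1998 + 22861) = 7844/(45675617/1998) = 7844*(1998/45675617) = 15672312/45675617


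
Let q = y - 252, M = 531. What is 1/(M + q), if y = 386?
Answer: 1/665 ≈ 0.0015038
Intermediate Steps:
q = 134 (q = 386 - 252 = 134)
1/(M + q) = 1/(531 + 134) = 1/665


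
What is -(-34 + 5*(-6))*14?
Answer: 896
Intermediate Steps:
-(-34 + 5*(-6))*14 = -(-34 - 30)*14 = -(-64)*14 = -1*(-896) = 896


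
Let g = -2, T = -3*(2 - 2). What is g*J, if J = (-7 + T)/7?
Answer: 2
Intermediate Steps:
T = 0 (T = -3*0 = 0)
J = -1 (J = (-7 + 0)/7 = -7*⅐ = -1)
g*J = -2*(-1) = 2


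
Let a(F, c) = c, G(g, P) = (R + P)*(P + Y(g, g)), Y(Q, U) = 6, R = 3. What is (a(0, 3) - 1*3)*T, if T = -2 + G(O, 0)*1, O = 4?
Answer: 0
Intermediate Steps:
G(g, P) = (3 + P)*(6 + P) (G(g, P) = (3 + P)*(P + 6) = (3 + P)*(6 + P))
T = 16 (T = -2 + (18 + 0² + 9*0)*1 = -2 + (18 + 0 + 0)*1 = -2 + 18*1 = -2 + 18 = 16)
(a(0, 3) - 1*3)*T = (3 - 1*3)*16 = (3 - 3)*16 = 0*16 = 0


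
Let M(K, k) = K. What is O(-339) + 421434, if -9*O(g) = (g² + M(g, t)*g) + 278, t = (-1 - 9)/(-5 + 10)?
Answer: 3562786/9 ≈ 3.9587e+5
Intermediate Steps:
t = -2 (t = -10/5 = -10*⅕ = -2)
O(g) = -278/9 - 2*g²/9 (O(g) = -((g² + g*g) + 278)/9 = -((g² + g²) + 278)/9 = -(2*g² + 278)/9 = -(278 + 2*g²)/9 = -278/9 - 2*g²/9)
O(-339) + 421434 = (-278/9 - 2/9*(-339)²) + 421434 = (-278/9 - 2/9*114921) + 421434 = (-278/9 - 25538) + 421434 = -230120/9 + 421434 = 3562786/9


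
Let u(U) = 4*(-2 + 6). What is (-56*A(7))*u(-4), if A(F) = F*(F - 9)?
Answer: 12544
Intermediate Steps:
u(U) = 16 (u(U) = 4*4 = 16)
A(F) = F*(-9 + F)
(-56*A(7))*u(-4) = -392*(-9 + 7)*16 = -392*(-2)*16 = -56*(-14)*16 = 784*16 = 12544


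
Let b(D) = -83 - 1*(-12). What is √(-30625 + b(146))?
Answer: 2*I*√7674 ≈ 175.2*I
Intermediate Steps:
b(D) = -71 (b(D) = -83 + 12 = -71)
√(-30625 + b(146)) = √(-30625 - 71) = √(-30696) = 2*I*√7674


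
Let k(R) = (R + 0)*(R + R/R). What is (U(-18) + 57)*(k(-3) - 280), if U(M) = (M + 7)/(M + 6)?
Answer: -95215/6 ≈ -15869.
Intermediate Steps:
U(M) = (7 + M)/(6 + M)
k(R) = R*(1 + R) (k(R) = R*(R + 1) = R*(1 + R))
(U(-18) + 57)*(k(-3) - 280) = ((7 - 18)/(6 - 18) + 57)*(-3*(1 - 3) - 280) = (-11/(-12) + 57)*(-3*(-2) - 280) = (-1/12*(-11) + 57)*(6 - 280) = (11/12 + 57)*(-274) = (695/12)*(-274) = -95215/6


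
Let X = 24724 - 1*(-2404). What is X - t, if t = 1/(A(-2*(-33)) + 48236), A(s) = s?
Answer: 1310336655/48302 ≈ 27128.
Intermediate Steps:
X = 27128 (X = 24724 + 2404 = 27128)
t = 1/48302 (t = 1/(-2*(-33) + 48236) = 1/(66 + 48236) = 1/48302 ≈ 2.0703e-5)
X - t = 27128 - 1*1/48302 = 27128 - 1/48302 = 1310336655/48302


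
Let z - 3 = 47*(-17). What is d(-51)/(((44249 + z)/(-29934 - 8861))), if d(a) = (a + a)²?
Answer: -403623180/43453 ≈ -9288.7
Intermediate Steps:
z = -796 (z = 3 + 47*(-17) = 3 - 799 = -796)
d(a) = 4*a² (d(a) = (2*a)² = 4*a²)
d(-51)/(((44249 + z)/(-29934 - 8861))) = (4*(-51)²)/(((44249 - 796)/(-29934 - 8861))) = (4*2601)/((43453/(-38795))) = 10404/((43453*(-1/38795))) = 10404/(-43453/38795) = 10404*(-38795/43453) = -403623180/43453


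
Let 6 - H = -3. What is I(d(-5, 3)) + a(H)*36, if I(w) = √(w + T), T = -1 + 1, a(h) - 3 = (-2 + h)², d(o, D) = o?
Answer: 1872 + I*√5 ≈ 1872.0 + 2.2361*I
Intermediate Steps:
H = 9 (H = 6 - 1*(-3) = 6 + 3 = 9)
a(h) = 3 + (-2 + h)²
T = 0
I(w) = √w (I(w) = √(w + 0) = √w)
I(d(-5, 3)) + a(H)*36 = √(-5) + (3 + (-2 + 9)²)*36 = I*√5 + (3 + 7²)*36 = I*√5 + (3 + 49)*36 = I*√5 + 52*36 = I*√5 + 1872 = 1872 + I*√5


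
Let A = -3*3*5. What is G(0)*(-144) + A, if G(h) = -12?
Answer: 1683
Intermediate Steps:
A = -45 (A = -9*5 = -45)
G(0)*(-144) + A = -12*(-144) - 45 = 1728 - 45 = 1683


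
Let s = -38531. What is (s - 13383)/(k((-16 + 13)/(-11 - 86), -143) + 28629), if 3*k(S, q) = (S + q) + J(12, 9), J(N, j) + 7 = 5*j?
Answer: -5035658/2773619 ≈ -1.8156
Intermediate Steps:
J(N, j) = -7 + 5*j
k(S, q) = 38/3 + S/3 + q/3 (k(S, q) = ((S + q) + (-7 + 5*9))/3 = ((S + q) + (-7 + 45))/3 = ((S + q) + 38)/3 = (38 + S + q)/3 = 38/3 + S/3 + q/3)
(s - 13383)/(k((-16 + 13)/(-11 - 86), -143) + 28629) = (-38531 - 13383)/((38/3 + ((-16 + 13)/(-11 - 86))/3 + (⅓)*(-143)) + 28629) = -51914/((38/3 + (-3/(-97))/3 - 143/3) + 28629) = -51914/((38/3 + (-3*(-1/97))/3 - 143/3) + 28629) = -51914/((38/3 + (⅓)*(3/97) - 143/3) + 28629) = -51914/((38/3 + 1/97 - 143/3) + 28629) = -51914/(-3394/97 + 28629) = -51914/2773619/97 = -51914*97/2773619 = -5035658/2773619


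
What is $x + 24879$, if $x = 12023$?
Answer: $36902$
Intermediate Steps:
$x + 24879 = 12023 + 24879 = 36902$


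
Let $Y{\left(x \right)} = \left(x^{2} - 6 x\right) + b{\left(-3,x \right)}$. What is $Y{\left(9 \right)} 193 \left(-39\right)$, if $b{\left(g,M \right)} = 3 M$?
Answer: $-406458$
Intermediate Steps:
$Y{\left(x \right)} = x^{2} - 3 x$ ($Y{\left(x \right)} = \left(x^{2} - 6 x\right) + 3 x = x^{2} - 3 x$)
$Y{\left(9 \right)} 193 \left(-39\right) = 9 \left(-3 + 9\right) 193 \left(-39\right) = 9 \cdot 6 \cdot 193 \left(-39\right) = 54 \cdot 193 \left(-39\right) = 10422 \left(-39\right) = -406458$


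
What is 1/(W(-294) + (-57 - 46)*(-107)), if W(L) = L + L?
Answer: 1/10433 ≈ 9.5850e-5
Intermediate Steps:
W(L) = 2*L
1/(W(-294) + (-57 - 46)*(-107)) = 1/(2*(-294) + (-57 - 46)*(-107)) = 1/(-588 - 103*(-107)) = 1/(-588 + 11021) = 1/10433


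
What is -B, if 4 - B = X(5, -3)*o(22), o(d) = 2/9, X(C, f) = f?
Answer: -14/3 ≈ -4.6667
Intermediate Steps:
o(d) = 2/9 (o(d) = 2*(⅑) = 2/9)
B = 14/3 (B = 4 - (-3)*2/9 = 4 - 1*(-⅔) = 4 + ⅔ = 14/3 ≈ 4.6667)
-B = -1*14/3 = -14/3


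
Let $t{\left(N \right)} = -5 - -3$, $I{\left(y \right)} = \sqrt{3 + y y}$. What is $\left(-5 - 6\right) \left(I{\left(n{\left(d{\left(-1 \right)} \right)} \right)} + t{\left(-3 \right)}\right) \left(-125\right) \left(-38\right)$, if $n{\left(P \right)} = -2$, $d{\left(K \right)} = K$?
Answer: $104500 - 52250 \sqrt{7} \approx -33741.0$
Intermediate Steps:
$I{\left(y \right)} = \sqrt{3 + y^{2}}$
$t{\left(N \right)} = -2$ ($t{\left(N \right)} = -5 + 3 = -2$)
$\left(-5 - 6\right) \left(I{\left(n{\left(d{\left(-1 \right)} \right)} \right)} + t{\left(-3 \right)}\right) \left(-125\right) \left(-38\right) = \left(-5 - 6\right) \left(\sqrt{3 + \left(-2\right)^{2}} - 2\right) \left(-125\right) \left(-38\right) = \left(-5 - 6\right) \left(\sqrt{3 + 4} - 2\right) \left(-125\right) \left(-38\right) = - 11 \left(\sqrt{7} - 2\right) \left(-125\right) \left(-38\right) = - 11 \left(-2 + \sqrt{7}\right) \left(-125\right) \left(-38\right) = \left(22 - 11 \sqrt{7}\right) \left(-125\right) \left(-38\right) = \left(-2750 + 1375 \sqrt{7}\right) \left(-38\right) = 104500 - 52250 \sqrt{7}$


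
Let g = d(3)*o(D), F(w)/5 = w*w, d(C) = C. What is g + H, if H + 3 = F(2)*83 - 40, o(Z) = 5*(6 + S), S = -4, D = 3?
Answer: 1647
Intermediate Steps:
F(w) = 5*w² (F(w) = 5*(w*w) = 5*w²)
o(Z) = 10 (o(Z) = 5*(6 - 4) = 5*2 = 10)
g = 30 (g = 3*10 = 30)
H = 1617 (H = -3 + ((5*2²)*83 - 40) = -3 + ((5*4)*83 - 40) = -3 + (20*83 - 40) = -3 + (1660 - 40) = -3 + 1620 = 1617)
g + H = 30 + 1617 = 1647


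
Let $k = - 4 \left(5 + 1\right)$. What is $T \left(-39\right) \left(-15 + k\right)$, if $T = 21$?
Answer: $31941$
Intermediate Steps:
$k = -24$ ($k = \left(-4\right) 6 = -24$)
$T \left(-39\right) \left(-15 + k\right) = 21 \left(-39\right) \left(-15 - 24\right) = \left(-819\right) \left(-39\right) = 31941$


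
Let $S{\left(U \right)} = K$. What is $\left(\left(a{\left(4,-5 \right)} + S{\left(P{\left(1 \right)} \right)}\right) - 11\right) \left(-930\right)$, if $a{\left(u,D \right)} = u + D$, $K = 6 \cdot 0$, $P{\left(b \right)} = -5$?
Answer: $11160$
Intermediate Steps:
$K = 0$
$S{\left(U \right)} = 0$
$a{\left(u,D \right)} = D + u$
$\left(\left(a{\left(4,-5 \right)} + S{\left(P{\left(1 \right)} \right)}\right) - 11\right) \left(-930\right) = \left(\left(\left(-5 + 4\right) + 0\right) - 11\right) \left(-930\right) = \left(\left(-1 + 0\right) - 11\right) \left(-930\right) = \left(-1 - 11\right) \left(-930\right) = \left(-12\right) \left(-930\right) = 11160$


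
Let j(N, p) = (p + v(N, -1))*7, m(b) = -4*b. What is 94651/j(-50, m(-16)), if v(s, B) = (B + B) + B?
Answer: 94651/427 ≈ 221.67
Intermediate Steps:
v(s, B) = 3*B (v(s, B) = 2*B + B = 3*B)
j(N, p) = -21 + 7*p (j(N, p) = (p + 3*(-1))*7 = (p - 3)*7 = (-3 + p)*7 = -21 + 7*p)
94651/j(-50, m(-16)) = 94651/(-21 + 7*(-4*(-16))) = 94651/(-21 + 7*64) = 94651/(-21 + 448) = 94651/427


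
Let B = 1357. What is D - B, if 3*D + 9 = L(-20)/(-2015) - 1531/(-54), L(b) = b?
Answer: -88171751/65286 ≈ -1350.5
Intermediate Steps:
D = 421351/65286 (D = -3 + (-20/(-2015) - 1531/(-54))/3 = -3 + (-20*(-1/2015) - 1531*(-1/54))/3 = -3 + (4/403 + 1531/54)/3 = -3 + (⅓)*(617209/21762) = -3 + 617209/65286 = 421351/65286 ≈ 6.4539)
D - B = 421351/65286 - 1*1357 = 421351/65286 - 1357 = -88171751/65286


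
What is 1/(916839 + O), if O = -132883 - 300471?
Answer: 1/483485 ≈ 2.0683e-6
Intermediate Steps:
O = -433354
1/(916839 + O) = 1/(916839 - 433354) = 1/483485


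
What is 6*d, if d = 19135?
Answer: 114810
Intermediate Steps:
6*d = 6*19135 = 114810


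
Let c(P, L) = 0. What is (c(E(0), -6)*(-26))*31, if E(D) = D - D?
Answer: 0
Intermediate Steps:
E(D) = 0
(c(E(0), -6)*(-26))*31 = (0*(-26))*31 = 0*31 = 0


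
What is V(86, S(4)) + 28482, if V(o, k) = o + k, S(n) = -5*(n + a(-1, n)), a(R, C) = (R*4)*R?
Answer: 28528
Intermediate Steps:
a(R, C) = 4*R**2 (a(R, C) = (4*R)*R = 4*R**2)
S(n) = -20 - 5*n (S(n) = -5*(n + 4*(-1)**2) = -5*(n + 4*1) = -5*(n + 4) = -5*(4 + n) = -20 - 5*n)
V(o, k) = k + o
V(86, S(4)) + 28482 = ((-20 - 5*4) + 86) + 28482 = ((-20 - 20) + 86) + 28482 = (-40 + 86) + 28482 = 46 + 28482 = 28528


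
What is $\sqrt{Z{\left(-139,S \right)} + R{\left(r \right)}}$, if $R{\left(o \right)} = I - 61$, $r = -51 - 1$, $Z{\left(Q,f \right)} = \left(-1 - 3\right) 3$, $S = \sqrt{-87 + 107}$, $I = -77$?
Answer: $5 i \sqrt{6} \approx 12.247 i$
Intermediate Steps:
$S = 2 \sqrt{5}$ ($S = \sqrt{20} = 2 \sqrt{5} \approx 4.4721$)
$Z{\left(Q,f \right)} = -12$ ($Z{\left(Q,f \right)} = \left(-4\right) 3 = -12$)
$r = -52$
$R{\left(o \right)} = -138$ ($R{\left(o \right)} = -77 - 61 = -138$)
$\sqrt{Z{\left(-139,S \right)} + R{\left(r \right)}} = \sqrt{-12 - 138} = \sqrt{-150} = 5 i \sqrt{6}$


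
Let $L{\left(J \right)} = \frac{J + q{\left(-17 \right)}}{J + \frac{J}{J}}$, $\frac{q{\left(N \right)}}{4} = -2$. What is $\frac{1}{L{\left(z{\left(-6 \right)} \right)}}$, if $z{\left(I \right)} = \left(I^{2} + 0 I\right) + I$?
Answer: $\frac{31}{22} \approx 1.4091$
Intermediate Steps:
$q{\left(N \right)} = -8$ ($q{\left(N \right)} = 4 \left(-2\right) = -8$)
$z{\left(I \right)} = I + I^{2}$ ($z{\left(I \right)} = \left(I^{2} + 0\right) + I = I^{2} + I = I + I^{2}$)
$L{\left(J \right)} = \frac{-8 + J}{1 + J}$ ($L{\left(J \right)} = \frac{J - 8}{J + \frac{J}{J}} = \frac{-8 + J}{J + 1} = \frac{-8 + J}{1 + J}$)
$\frac{1}{L{\left(z{\left(-6 \right)} \right)}} = \frac{1}{\frac{1}{1 - 6 \left(1 - 6\right)} \left(-8 - 6 \left(1 - 6\right)\right)} = \frac{1}{\frac{1}{1 - -30} \left(-8 - -30\right)} = \frac{1}{\frac{1}{1 + 30} \left(-8 + 30\right)} = \frac{1}{\frac{1}{31} \cdot 22} = \frac{1}{\frac{22}{31}} = \frac{31}{22}$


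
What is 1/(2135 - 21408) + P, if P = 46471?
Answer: 895635582/19273 ≈ 46471.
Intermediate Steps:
1/(2135 - 21408) + P = 1/(2135 - 21408) + 46471 = 1/(-19273) + 46471 = -1/19273 + 46471 = 895635582/19273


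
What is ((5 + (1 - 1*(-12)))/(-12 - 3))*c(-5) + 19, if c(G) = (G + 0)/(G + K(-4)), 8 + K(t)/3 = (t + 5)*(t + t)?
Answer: 1001/53 ≈ 18.887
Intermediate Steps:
K(t) = -24 + 6*t*(5 + t) (K(t) = -24 + 3*((t + 5)*(t + t)) = -24 + 3*((5 + t)*(2*t)) = -24 + 3*(2*t*(5 + t)) = -24 + 6*t*(5 + t))
c(G) = G/(-48 + G) (c(G) = (G + 0)/(G + (-24 + 6*(-4)**2 + 30*(-4))) = G/(G + (-24 + 6*16 - 120)) = G/(G + (-24 + 96 - 120)) = G/(G - 48) = G/(-48 + G))
((5 + (1 - 1*(-12)))/(-12 - 3))*c(-5) + 19 = ((5 + (1 - 1*(-12)))/(-12 - 3))*(-5/(-48 - 5)) + 19 = ((5 + (1 + 12))/(-15))*(-5/(-53)) + 19 = ((5 + 13)*(-1/15))*(-5*(-1/53)) + 19 = (18*(-1/15))*(5/53) + 19 = -6/5*5/53 + 19 = -6/53 + 19 = 1001/53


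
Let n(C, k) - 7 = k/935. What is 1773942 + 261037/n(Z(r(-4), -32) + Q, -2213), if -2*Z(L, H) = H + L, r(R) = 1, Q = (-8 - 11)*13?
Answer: 7928786339/4332 ≈ 1.8303e+6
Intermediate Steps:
Q = -247 (Q = -19*13 = -247)
Z(L, H) = -H/2 - L/2 (Z(L, H) = -(H + L)/2 = -H/2 - L/2)
n(C, k) = 7 + k/935
1773942 + 261037/n(Z(r(-4), -32) + Q, -2213) = 1773942 + 261037/(7 + (1/935)*(-2213)) = 1773942 + 261037/(7 - 2213/935) = 1773942 + 261037/(4332/935) = 1773942 + 261037*(935/4332) = 1773942 + 244069595/4332 = 7928786339/4332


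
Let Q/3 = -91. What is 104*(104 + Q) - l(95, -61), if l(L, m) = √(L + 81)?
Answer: -17576 - 4*√11 ≈ -17589.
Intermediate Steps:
Q = -273 (Q = 3*(-91) = -273)
l(L, m) = √(81 + L)
104*(104 + Q) - l(95, -61) = 104*(104 - 273) - √(81 + 95) = 104*(-169) - √176 = -17576 - 4*√11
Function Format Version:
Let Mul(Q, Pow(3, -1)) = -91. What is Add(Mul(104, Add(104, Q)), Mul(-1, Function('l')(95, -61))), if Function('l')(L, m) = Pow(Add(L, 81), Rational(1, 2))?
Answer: Add(-17576, Mul(-4, Pow(11, Rational(1, 2)))) ≈ -17589.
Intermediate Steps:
Q = -273 (Q = Mul(3, -91) = -273)
Function('l')(L, m) = Pow(Add(81, L), Rational(1, 2))
Add(Mul(104, Add(104, Q)), Mul(-1, Function('l')(95, -61))) = Add(Mul(104, Add(104, -273)), Mul(-1, Pow(Add(81, 95), Rational(1, 2)))) = Add(Mul(104, -169), Mul(-1, Pow(176, Rational(1, 2)))) = Add(-17576, Mul(-1, Mul(4, Pow(11, Rational(1, 2))))) = Add(-17576, Mul(-4, Pow(11, Rational(1, 2))))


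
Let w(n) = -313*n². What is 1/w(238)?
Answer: -1/17729572 ≈ -5.6403e-8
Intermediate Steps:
1/w(238) = 1/(-313*238²) = 1/(-313*56644) = 1/(-17729572) = -1/17729572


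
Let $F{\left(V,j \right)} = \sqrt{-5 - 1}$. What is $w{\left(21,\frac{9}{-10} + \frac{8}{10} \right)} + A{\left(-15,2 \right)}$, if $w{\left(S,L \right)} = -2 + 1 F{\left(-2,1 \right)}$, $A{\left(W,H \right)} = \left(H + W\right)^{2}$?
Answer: $167 + i \sqrt{6} \approx 167.0 + 2.4495 i$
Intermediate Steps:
$F{\left(V,j \right)} = i \sqrt{6}$ ($F{\left(V,j \right)} = \sqrt{-6} = i \sqrt{6}$)
$w{\left(S,L \right)} = -2 + i \sqrt{6}$ ($w{\left(S,L \right)} = -2 + 1 i \sqrt{6} = -2 + i \sqrt{6}$)
$w{\left(21,\frac{9}{-10} + \frac{8}{10} \right)} + A{\left(-15,2 \right)} = \left(-2 + i \sqrt{6}\right) + \left(2 - 15\right)^{2} = \left(-2 + i \sqrt{6}\right) + \left(-13\right)^{2} = \left(-2 + i \sqrt{6}\right) + 169 = 167 + i \sqrt{6}$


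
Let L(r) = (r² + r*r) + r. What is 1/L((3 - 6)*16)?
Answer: 1/4560 ≈ 0.00021930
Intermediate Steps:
L(r) = r + 2*r² (L(r) = (r² + r²) + r = 2*r² + r = r + 2*r²)
1/L((3 - 6)*16) = 1/(((3 - 6)*16)*(1 + 2*((3 - 6)*16))) = 1/((-3*16)*(1 + 2*(-3*16))) = 1/(-48*(1 + 2*(-48))) = 1/(-48*(1 - 96)) = 1/(-48*(-95)) = 1/4560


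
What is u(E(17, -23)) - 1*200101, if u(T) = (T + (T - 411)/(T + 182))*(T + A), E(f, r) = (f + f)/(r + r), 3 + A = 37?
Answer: -441523787996/2205401 ≈ -2.0020e+5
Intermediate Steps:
A = 34 (A = -3 + 37 = 34)
E(f, r) = f/r (E(f, r) = (2*f)/((2*r)) = (2*f)*(1/(2*r)) = f/r)
u(T) = (34 + T)*(T + (-411 + T)/(182 + T)) (u(T) = (T + (T - 411)/(T + 182))*(T + 34) = (T + (-411 + T)/(182 + T))*(34 + T) = (34 + T)*(T + (-411 + T)/(182 + T)))
u(E(17, -23)) - 1*200101 = (-13974 + (17/(-23))**3 + 217*(17/(-23))**2 + 5811*(17/(-23)))/(182 + 17/(-23)) - 1*200101 = (-13974 + (17*(-1/23))**3 + 217*(17*(-1/23))**2 + 5811*(17*(-1/23)))/(182 + 17*(-1/23)) - 200101 = (-13974 + (-17/23)**3 + 217*(-17/23)**2 + 5811*(-17/23))/(182 - 17/23) - 200101 = (-13974 - 4913/12167 + 217*(289/529) - 98787/23)/(4169/23) - 200101 = 23*(-13974 - 4913/12167 + 62713/529 - 98787/23)/4169 - 200101 = (23/4169)*(-220842495/12167) - 200101 = -220842495/2205401 - 200101 = -441523787996/2205401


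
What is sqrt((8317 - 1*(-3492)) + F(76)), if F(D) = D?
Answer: sqrt(11885) ≈ 109.02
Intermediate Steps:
sqrt((8317 - 1*(-3492)) + F(76)) = sqrt((8317 - 1*(-3492)) + 76) = sqrt((8317 + 3492) + 76) = sqrt(11809 + 76) = sqrt(11885)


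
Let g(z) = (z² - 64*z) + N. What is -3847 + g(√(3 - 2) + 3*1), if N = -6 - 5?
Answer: -4098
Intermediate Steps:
N = -11
g(z) = -11 + z² - 64*z (g(z) = (z² - 64*z) - 11 = -11 + z² - 64*z)
-3847 + g(√(3 - 2) + 3*1) = -3847 + (-11 + (√(3 - 2) + 3*1)² - 64*(√(3 - 2) + 3*1)) = -3847 + (-11 + (√1 + 3)² - 64*(√1 + 3)) = -3847 + (-11 + (1 + 3)² - 64*(1 + 3)) = -3847 + (-11 + 4² - 64*4) = -3847 + (-11 + 16 - 256) = -3847 - 251 = -4098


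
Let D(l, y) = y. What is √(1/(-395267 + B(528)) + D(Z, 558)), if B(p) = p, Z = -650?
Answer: √86946933596779/394739 ≈ 23.622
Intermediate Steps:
√(1/(-395267 + B(528)) + D(Z, 558)) = √(1/(-395267 + 528) + 558) = √(1/(-394739) + 558) = √(-1/394739 + 558) = √(220264361/394739) = √86946933596779/394739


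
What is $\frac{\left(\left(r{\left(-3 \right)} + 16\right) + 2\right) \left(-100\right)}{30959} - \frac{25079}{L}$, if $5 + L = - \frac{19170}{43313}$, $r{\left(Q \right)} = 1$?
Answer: $\frac{33628664524693}{7298119865} \approx 4607.9$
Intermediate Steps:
$L = - \frac{235735}{43313}$ ($L = -5 - \frac{19170}{43313} = - \frac{235735}{43313} \approx -5.4426$)
$\frac{\left(\left(r{\left(-3 \right)} + 16\right) + 2\right) \left(-100\right)}{30959} - \frac{25079}{L} = \frac{\left(\left(1 + 16\right) + 2\right) \left(-100\right)}{30959} - \frac{25079}{- \frac{235735}{43313}} = \left(17 + 2\right) \left(-100\right) \frac{1}{30959} - - \frac{1086246727}{235735} = 19 \left(-100\right) \frac{1}{30959} + \frac{1086246727}{235735} = \left(-1900\right) \frac{1}{30959} + \frac{1086246727}{235735} = - \frac{1900}{30959} + \frac{1086246727}{235735} = \frac{33628664524693}{7298119865}$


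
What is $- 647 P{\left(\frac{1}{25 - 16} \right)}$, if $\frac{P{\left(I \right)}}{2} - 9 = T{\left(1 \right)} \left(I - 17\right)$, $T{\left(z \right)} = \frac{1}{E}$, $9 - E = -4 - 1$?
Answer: $- \frac{635354}{63} \approx -10085.0$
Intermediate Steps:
$E = 14$ ($E = 9 - \left(-4 - 1\right) = 9 - -5 = 9 + 5 = 14$)
$T{\left(z \right)} = \frac{1}{14}$
$P{\left(I \right)} = \frac{109}{7} + \frac{I}{7}$ ($P{\left(I \right)} = 18 + 2 \frac{I - 17}{14} = 18 + 2 \frac{-17 + I}{14} = 18 + 2 \left(- \frac{17}{14} + \frac{I}{14}\right) = 18 + \left(- \frac{17}{7} + \frac{I}{7}\right) = \frac{109}{7} + \frac{I}{7}$)
$- 647 P{\left(\frac{1}{25 - 16} \right)} = - 647 \left(\frac{109}{7} + \frac{1}{7 \left(25 - 16\right)}\right) = - 647 \left(\frac{109}{7} + \frac{1}{7 \cdot 9}\right) = - 647 \left(\frac{109}{7} + \frac{1}{7} \cdot \frac{1}{9}\right) = - 647 \left(\frac{109}{7} + \frac{1}{63}\right) = \left(-647\right) \frac{982}{63} = - \frac{635354}{63}$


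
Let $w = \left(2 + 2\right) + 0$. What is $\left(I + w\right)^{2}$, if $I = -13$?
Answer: $81$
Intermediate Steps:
$w = 4$ ($w = 4 + 0 = 4$)
$\left(I + w\right)^{2} = \left(-13 + 4\right)^{2} = \left(-9\right)^{2} = 81$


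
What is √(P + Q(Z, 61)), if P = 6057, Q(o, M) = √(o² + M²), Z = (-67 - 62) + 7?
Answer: √(6057 + 61*√5) ≈ 78.698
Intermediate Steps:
Z = -122 (Z = -129 + 7 = -122)
Q(o, M) = √(M² + o²)
√(P + Q(Z, 61)) = √(6057 + √(61² + (-122)²)) = √(6057 + √(3721 + 14884)) = √(6057 + √18605) = √(6057 + 61*√5)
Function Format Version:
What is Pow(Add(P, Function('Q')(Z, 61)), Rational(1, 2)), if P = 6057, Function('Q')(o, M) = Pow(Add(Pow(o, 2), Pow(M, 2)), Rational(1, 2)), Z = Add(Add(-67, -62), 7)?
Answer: Pow(Add(6057, Mul(61, Pow(5, Rational(1, 2)))), Rational(1, 2)) ≈ 78.698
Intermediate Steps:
Z = -122 (Z = Add(-129, 7) = -122)
Function('Q')(o, M) = Pow(Add(Pow(M, 2), Pow(o, 2)), Rational(1, 2))
Pow(Add(P, Function('Q')(Z, 61)), Rational(1, 2)) = Pow(Add(6057, Pow(Add(Pow(61, 2), Pow(-122, 2)), Rational(1, 2))), Rational(1, 2)) = Pow(Add(6057, Pow(Add(3721, 14884), Rational(1, 2))), Rational(1, 2)) = Pow(Add(6057, Pow(18605, Rational(1, 2))), Rational(1, 2)) = Pow(Add(6057, Mul(61, Pow(5, Rational(1, 2)))), Rational(1, 2))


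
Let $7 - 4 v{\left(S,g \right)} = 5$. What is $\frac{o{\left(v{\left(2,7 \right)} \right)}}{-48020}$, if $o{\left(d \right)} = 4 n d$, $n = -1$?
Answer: $\frac{1}{24010} \approx 4.1649 \cdot 10^{-5}$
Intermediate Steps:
$v{\left(S,g \right)} = \frac{1}{2}$ ($v{\left(S,g \right)} = \frac{7}{4} - \frac{5}{4} = \frac{1}{2}$)
$o{\left(d \right)} = - 4 d$ ($o{\left(d \right)} = 4 \left(-1\right) d = - 4 d$)
$\frac{o{\left(v{\left(2,7 \right)} \right)}}{-48020} = \frac{\left(-4\right) \frac{1}{2}}{-48020} = \left(-2\right) \left(- \frac{1}{48020}\right) = \frac{1}{24010}$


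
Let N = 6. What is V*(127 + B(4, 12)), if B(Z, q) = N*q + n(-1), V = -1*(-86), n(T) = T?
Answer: 17028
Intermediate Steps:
V = 86
B(Z, q) = -1 + 6*q (B(Z, q) = 6*q - 1 = -1 + 6*q)
V*(127 + B(4, 12)) = 86*(127 + (-1 + 6*12)) = 86*(127 + (-1 + 72)) = 86*(127 + 71) = 86*198 = 17028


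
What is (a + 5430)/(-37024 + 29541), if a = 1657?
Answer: -7087/7483 ≈ -0.94708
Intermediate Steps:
(a + 5430)/(-37024 + 29541) = (1657 + 5430)/(-37024 + 29541) = 7087/(-7483) = 7087*(-1/7483) = -7087/7483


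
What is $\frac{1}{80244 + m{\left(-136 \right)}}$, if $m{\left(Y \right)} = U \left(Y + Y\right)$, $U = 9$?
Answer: $\frac{1}{77796} \approx 1.2854 \cdot 10^{-5}$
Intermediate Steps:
$m{\left(Y \right)} = 18 Y$ ($m{\left(Y \right)} = 9 \left(Y + Y\right) = 9 \cdot 2 Y = 18 Y$)
$\frac{1}{80244 + m{\left(-136 \right)}} = \frac{1}{80244 + 18 \left(-136\right)} = \frac{1}{80244 - 2448} = \frac{1}{77796}$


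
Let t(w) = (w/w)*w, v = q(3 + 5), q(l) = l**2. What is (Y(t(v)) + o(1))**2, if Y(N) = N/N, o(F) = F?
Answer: 4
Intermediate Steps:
v = 64 (v = (3 + 5)**2 = 8**2 = 64)
t(w) = w (t(w) = 1*w = w)
Y(N) = 1
(Y(t(v)) + o(1))**2 = (1 + 1)**2 = 2**2 = 4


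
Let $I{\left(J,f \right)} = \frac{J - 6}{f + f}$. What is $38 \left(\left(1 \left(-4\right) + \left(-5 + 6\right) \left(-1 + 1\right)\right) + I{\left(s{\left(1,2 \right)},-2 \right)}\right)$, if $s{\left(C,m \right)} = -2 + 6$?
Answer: $-133$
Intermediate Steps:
$s{\left(C,m \right)} = 4$
$I{\left(J,f \right)} = \frac{-6 + J}{2 f}$
$38 \left(\left(1 \left(-4\right) + \left(-5 + 6\right) \left(-1 + 1\right)\right) + I{\left(s{\left(1,2 \right)},-2 \right)}\right) = 38 \left(\left(1 \left(-4\right) + \left(-5 + 6\right) \left(-1 + 1\right)\right) + \frac{-6 + 4}{2 \left(-2\right)}\right) = 38 \left(\left(-4 + 1 \cdot 0\right) + \frac{1}{2} \left(- \frac{1}{2}\right) \left(-2\right)\right) = 38 \left(\left(-4 + 0\right) + \frac{1}{2}\right) = 38 \left(-4 + \frac{1}{2}\right) = 38 \left(- \frac{7}{2}\right) = -133$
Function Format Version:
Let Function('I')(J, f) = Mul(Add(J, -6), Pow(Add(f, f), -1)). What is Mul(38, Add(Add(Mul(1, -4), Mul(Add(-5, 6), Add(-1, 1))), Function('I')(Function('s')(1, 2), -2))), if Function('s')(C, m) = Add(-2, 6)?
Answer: -133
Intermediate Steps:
Function('s')(C, m) = 4
Function('I')(J, f) = Mul(Rational(1, 2), Pow(f, -1), Add(-6, J)) (Function('I')(J, f) = Mul(Add(-6, J), Pow(Mul(2, f), -1)) = Mul(Add(-6, J), Mul(Rational(1, 2), Pow(f, -1))) = Mul(Rational(1, 2), Pow(f, -1), Add(-6, J)))
Mul(38, Add(Add(Mul(1, -4), Mul(Add(-5, 6), Add(-1, 1))), Function('I')(Function('s')(1, 2), -2))) = Mul(38, Add(Add(Mul(1, -4), Mul(Add(-5, 6), Add(-1, 1))), Mul(Rational(1, 2), Pow(-2, -1), Add(-6, 4)))) = Mul(38, Add(Add(-4, Mul(1, 0)), Mul(Rational(1, 2), Rational(-1, 2), -2))) = Mul(38, Add(Add(-4, 0), Rational(1, 2))) = Mul(38, Add(-4, Rational(1, 2))) = Mul(38, Rational(-7, 2)) = -133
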